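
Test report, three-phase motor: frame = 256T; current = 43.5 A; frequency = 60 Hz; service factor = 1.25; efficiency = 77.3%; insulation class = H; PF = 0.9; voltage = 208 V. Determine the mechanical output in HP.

P_in = √3·V·I·cosφ = 1.732 × 208 × 43.5 × 0.9 = 14104 W
P_out = η·P_in = 0.773 × 14104 = 10902 W
= 10902/746 = 14.6 HP

14.6 HP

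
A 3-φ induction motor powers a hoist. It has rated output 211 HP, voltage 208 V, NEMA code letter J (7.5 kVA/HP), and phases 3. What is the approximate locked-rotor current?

S_LR = 7.5 × 211 = 1582.5 kVA
I_LR = S_LR/(√3·V_L) = 1582500/(1.732×208) = 4390 A

4390 A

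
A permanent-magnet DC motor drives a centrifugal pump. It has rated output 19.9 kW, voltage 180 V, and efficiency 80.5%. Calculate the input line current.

P_out = 19.9 kW = 19900 W
P_in = P_out / η = 19900 / 0.805 = 24720 W
I = P_in / V = 24720 / 180 = 137 A

137 A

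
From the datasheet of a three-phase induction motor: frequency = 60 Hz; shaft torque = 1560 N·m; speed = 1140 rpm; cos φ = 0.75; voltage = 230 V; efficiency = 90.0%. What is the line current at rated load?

ω = 2π×1140/60 = 119.4 rad/s; P_out = τω = 1560 × 119.4 = 186264 W
P_in = P_out / η = 186264 / 0.900 = 206960 W
I_L = P_in / (√3·V_L·cosφ) = 206960 / (1.732 × 230 × 0.75) = 693 A

693 A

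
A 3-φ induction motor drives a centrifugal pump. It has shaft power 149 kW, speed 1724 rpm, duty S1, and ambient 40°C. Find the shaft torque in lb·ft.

ω = 2π × 1724/60 = 180.5 rad/s
τ = P/ω = 149000/180.5 = 825.5 N·m
In lb·ft: 825.5/1.356 = 609 lb·ft

609 lb·ft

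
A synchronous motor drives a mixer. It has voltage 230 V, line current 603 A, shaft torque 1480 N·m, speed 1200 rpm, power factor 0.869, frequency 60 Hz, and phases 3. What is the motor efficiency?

ω = 2π × 1200/60 = 125.7 rad/s; P_out = τω = 1480 × 125.7 = 186036 W
P_in = √3·V_L·I_L·cosφ = 1.732 × 230 × 603 × 0.869 = 208743 W
η = P_out / P_in = 186036 / 208743 = 0.891 = 89.1%

89.1 %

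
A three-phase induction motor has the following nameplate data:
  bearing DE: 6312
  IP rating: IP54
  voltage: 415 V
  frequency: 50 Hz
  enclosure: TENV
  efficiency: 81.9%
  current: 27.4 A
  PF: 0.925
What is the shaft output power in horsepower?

20 HP

P_in = √3·V·I·cosφ = 1.732 × 415 × 27.4 × 0.925 = 18217 W
P_out = η·P_in = 0.819 × 18217 = 14920 W
= 14920/746 = 20 HP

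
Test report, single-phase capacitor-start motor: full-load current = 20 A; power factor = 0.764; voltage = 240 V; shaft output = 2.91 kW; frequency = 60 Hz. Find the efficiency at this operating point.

79.4 %

P_out = 2.91 kW = 2910 W
P_in = V·I·cosφ = 240 × 20 × 0.764 = 3667 W
η = P_out / P_in = 2910 / 3667 = 0.794 = 79.4%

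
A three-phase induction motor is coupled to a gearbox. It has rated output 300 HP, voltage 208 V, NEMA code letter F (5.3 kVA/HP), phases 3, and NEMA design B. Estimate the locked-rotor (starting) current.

S_LR = 5.3 × 300 = 1590 kVA
I_LR = S_LR/(√3·V_L) = 1590000/(1.732×208) = 4410 A

4410 A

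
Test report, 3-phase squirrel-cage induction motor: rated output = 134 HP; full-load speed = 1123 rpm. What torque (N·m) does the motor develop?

850 N·m

P_out = 134 × 746 = 99964 W
ω = 2π × 1123/60 = 117.6 rad/s
τ = P_out/ω = 99964/117.6 = 850 N·m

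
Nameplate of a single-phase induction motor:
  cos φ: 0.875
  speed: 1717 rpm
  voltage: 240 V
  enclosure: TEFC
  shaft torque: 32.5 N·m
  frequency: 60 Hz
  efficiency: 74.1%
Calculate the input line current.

37.6 A

ω = 2π×1717/60 = 179.8 rad/s; P_out = τω = 32.5 × 179.8 = 5844 W
P_in = P_out / η = 5844 / 0.741 = 7887 W
I = P_in / (V·cosφ) = 7887 / (240 × 0.875) = 37.6 A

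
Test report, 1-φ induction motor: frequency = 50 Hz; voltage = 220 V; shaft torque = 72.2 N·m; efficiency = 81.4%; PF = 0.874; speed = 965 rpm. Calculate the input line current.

46.6 A

ω = 2π×965/60 = 101.1 rad/s; P_out = τω = 72.2 × 101.1 = 7299 W
P_in = P_out / η = 7299 / 0.814 = 8967 W
I = P_in / (V·cosφ) = 8967 / (220 × 0.874) = 46.6 A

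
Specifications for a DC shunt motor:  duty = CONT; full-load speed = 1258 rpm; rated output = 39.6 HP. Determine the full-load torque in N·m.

224 N·m

P_out = 39.6 × 746 = 29542 W
ω = 2π × 1258/60 = 131.7 rad/s
τ = P_out/ω = 29542/131.7 = 224 N·m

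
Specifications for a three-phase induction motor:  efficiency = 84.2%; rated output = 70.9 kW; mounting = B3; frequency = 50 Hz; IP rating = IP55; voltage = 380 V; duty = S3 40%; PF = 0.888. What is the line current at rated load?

P_out = 70.9 kW = 70900 W
P_in = P_out / η = 70900 / 0.842 = 84204 W
I_L = P_in / (√3·V_L·cosφ) = 84204 / (1.732 × 380 × 0.888) = 144 A

144 A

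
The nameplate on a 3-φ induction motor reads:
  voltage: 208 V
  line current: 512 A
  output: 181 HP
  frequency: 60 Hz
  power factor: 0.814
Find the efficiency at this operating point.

P_out = 181 × 746 = 135026 W
P_in = √3·V_L·I_L·cosφ = 1.732 × 208 × 512 × 0.814 = 150143 W
η = P_out / P_in = 135026 / 150143 = 0.899 = 89.9%

89.9 %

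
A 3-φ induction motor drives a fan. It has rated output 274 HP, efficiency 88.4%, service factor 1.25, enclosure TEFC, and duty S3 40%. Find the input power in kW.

231 kW

P_out = 274 × 746 = 204404 W
P_in = P_out/η = 204404/0.884 = 231226 W = 231 kW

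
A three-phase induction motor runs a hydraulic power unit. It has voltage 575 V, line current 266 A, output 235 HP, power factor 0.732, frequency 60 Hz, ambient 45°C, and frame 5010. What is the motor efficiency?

90.4 %

P_out = 235 × 746 = 175310 W
P_in = √3·V_L·I_L·cosφ = 1.732 × 575 × 266 × 0.732 = 193914 W
η = P_out / P_in = 175310 / 193914 = 0.904 = 90.4%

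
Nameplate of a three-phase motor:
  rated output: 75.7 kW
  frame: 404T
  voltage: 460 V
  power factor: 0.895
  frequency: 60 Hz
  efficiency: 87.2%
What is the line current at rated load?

P_out = 75.7 kW = 75700 W
P_in = P_out / η = 75700 / 0.872 = 86812 W
I_L = P_in / (√3·V_L·cosφ) = 86812 / (1.732 × 460 × 0.895) = 122 A

122 A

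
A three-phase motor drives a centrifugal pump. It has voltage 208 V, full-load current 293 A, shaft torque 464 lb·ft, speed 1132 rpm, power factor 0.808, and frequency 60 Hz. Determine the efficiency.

τ = 464 lb·ft × 1.356 = 629.2 N·m
ω = 2π × 1132/60 = 118.5 rad/s; P_out = τω = 629.2 × 118.5 = 74560 W
P_in = √3·V_L·I_L·cosφ = 1.732 × 208 × 293 × 0.808 = 85288 W
η = P_out / P_in = 74560 / 85288 = 0.874 = 87.4%

87.4 %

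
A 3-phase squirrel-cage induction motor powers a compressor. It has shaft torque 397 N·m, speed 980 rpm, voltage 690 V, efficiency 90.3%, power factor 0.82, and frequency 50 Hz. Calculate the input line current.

ω = 2π×980/60 = 102.6 rad/s; P_out = τω = 397 × 102.6 = 40732 W
P_in = P_out / η = 40732 / 0.903 = 45107 W
I_L = P_in / (√3·V_L·cosφ) = 45107 / (1.732 × 690 × 0.82) = 46 A

46 A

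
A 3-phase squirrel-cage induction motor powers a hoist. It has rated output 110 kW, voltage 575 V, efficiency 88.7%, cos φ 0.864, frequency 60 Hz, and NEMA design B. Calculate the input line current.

P_out = 110 kW = 110000 W
P_in = P_out / η = 110000 / 0.887 = 124014 W
I_L = P_in / (√3·V_L·cosφ) = 124014 / (1.732 × 575 × 0.864) = 144 A

144 A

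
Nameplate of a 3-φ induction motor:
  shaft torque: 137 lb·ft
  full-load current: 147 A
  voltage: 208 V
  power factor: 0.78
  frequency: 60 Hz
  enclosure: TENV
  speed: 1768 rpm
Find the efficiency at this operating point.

τ = 137 lb·ft × 1.356 = 185.8 N·m
ω = 2π × 1768/60 = 185.1 rad/s; P_out = τω = 185.8 × 185.1 = 34392 W
P_in = √3·V_L·I_L·cosφ = 1.732 × 208 × 147 × 0.78 = 41307 W
η = P_out / P_in = 34392 / 41307 = 0.833 = 83.3%

83.3 %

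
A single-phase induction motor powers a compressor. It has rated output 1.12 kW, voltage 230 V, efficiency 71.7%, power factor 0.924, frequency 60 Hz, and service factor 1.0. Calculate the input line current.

7.35 A

P_out = 1.12 kW = 1120 W
P_in = P_out / η = 1120 / 0.717 = 1562 W
I = P_in / (V·cosφ) = 1562 / (230 × 0.924) = 7.35 A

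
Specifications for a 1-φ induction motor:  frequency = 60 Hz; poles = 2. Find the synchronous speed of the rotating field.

n_s = 120f/p = 120×60/2 = 3600 rpm

3600 rpm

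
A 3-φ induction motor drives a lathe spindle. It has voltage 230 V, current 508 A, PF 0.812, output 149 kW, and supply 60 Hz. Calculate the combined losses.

P_in = √3·V·I·cosφ = 1.732×230×508×0.812 = 164322 W
P_out = 149000 W
Losses = P_in − P_out = 164322 − 149000 = 15322 W

15.3 kW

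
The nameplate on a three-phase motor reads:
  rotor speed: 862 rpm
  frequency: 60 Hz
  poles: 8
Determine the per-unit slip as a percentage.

n_s = 120f/p = 120×60/8 = 900 rpm
s = (n_s − n)/n_s = (900 − 862)/900 = 0.0422

4.22 %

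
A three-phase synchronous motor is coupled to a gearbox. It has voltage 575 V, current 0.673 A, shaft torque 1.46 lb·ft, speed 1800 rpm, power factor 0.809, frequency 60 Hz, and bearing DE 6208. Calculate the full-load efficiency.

τ = 1.46 lb·ft × 1.356 = 1.98 N·m
ω = 2π × 1800/60 = 188.5 rad/s; P_out = τω = 1.98 × 188.5 = 373 W
P_in = √3·V_L·I_L·cosφ = 1.732 × 575 × 0.673 × 0.809 = 542 W
η = P_out / P_in = 373 / 542 = 0.688 = 68.8%

68.8 %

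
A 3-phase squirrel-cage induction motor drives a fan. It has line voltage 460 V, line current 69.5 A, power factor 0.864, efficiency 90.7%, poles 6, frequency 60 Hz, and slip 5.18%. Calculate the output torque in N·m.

364 N·m

P_in = √3·V·I·cosφ = 1.732 × 460 × 69.5 × 0.864 = 47841 W
P_out = η·P_in = 0.907 × 47841 = 43392 W
n_s = 120×60/6 = 1200 rpm; n = 1200×(1−0.0518) = 1138 rpm
ω = 2π×1138/60 = 119.2 rad/s
τ = P_out/ω = 43392/119.2 = 364 N·m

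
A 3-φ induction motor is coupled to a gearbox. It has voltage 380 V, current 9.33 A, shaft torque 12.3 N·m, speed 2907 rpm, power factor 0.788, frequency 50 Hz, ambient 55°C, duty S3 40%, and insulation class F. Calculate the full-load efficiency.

77.4 %

ω = 2π × 2907/60 = 304.4 rad/s; P_out = τω = 12.3 × 304.4 = 3744 W
P_in = √3·V_L·I_L·cosφ = 1.732 × 380 × 9.33 × 0.788 = 4839 W
η = P_out / P_in = 3744 / 4839 = 0.774 = 77.4%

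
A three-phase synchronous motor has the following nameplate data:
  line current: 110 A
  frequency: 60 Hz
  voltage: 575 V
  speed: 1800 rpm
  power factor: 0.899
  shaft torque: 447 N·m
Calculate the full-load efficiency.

85.6 %

ω = 2π × 1800/60 = 188.5 rad/s; P_out = τω = 447 × 188.5 = 84260 W
P_in = √3·V_L·I_L·cosφ = 1.732 × 575 × 110 × 0.899 = 98485 W
η = P_out / P_in = 84260 / 98485 = 0.856 = 85.6%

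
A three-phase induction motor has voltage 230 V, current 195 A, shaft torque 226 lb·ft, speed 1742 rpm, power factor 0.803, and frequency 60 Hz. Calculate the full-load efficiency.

τ = 226 lb·ft × 1.356 = 306.5 N·m
ω = 2π × 1742/60 = 182.4 rad/s; P_out = τω = 306.5 × 182.4 = 55906 W
P_in = √3·V_L·I_L·cosφ = 1.732 × 230 × 195 × 0.803 = 62377 W
η = P_out / P_in = 55906 / 62377 = 0.896 = 89.6%

89.6 %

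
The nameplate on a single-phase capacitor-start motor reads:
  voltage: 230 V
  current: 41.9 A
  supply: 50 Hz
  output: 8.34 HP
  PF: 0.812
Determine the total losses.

1600 W

P_in = V·I·cosφ = 230×41.9×0.812 = 7825 W
P_out = 8.34×746 = 6222 W
Losses = P_in − P_out = 7825 − 6222 = 1603 W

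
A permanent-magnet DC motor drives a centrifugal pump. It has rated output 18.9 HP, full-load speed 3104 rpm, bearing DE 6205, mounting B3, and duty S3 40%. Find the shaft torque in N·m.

P_out = 18.9 × 746 = 14099 W
ω = 2π × 3104/60 = 325.1 rad/s
τ = P_out/ω = 14099/325.1 = 43.4 N·m

43.4 N·m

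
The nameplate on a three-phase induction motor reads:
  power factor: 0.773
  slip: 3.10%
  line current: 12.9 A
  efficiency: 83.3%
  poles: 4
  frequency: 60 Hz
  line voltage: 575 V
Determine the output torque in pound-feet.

33.4 lb·ft

P_in = √3·V·I·cosφ = 1.732 × 575 × 12.9 × 0.773 = 9931 W
P_out = η·P_in = 0.833 × 9931 = 8273 W
n_s = 120×60/4 = 1800 rpm; n = 1800×(1−0.031) = 1744 rpm
ω = 2π×1744/60 = 182.6 rad/s
τ = P_out/ω = 8273/182.6 = 45.31 N·m
In lb·ft: 45.31/1.356 = 33.4 lb·ft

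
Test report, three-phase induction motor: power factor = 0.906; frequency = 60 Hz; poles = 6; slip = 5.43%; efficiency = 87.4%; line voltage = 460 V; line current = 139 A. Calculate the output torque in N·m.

P_in = √3·V·I·cosφ = 1.732 × 460 × 139 × 0.906 = 100334 W
P_out = η·P_in = 0.874 × 100334 = 87692 W
n_s = 120×60/6 = 1200 rpm; n = 1200×(1−0.0543) = 1135 rpm
ω = 2π×1135/60 = 118.9 rad/s
τ = P_out/ω = 87692/118.9 = 738 N·m

738 N·m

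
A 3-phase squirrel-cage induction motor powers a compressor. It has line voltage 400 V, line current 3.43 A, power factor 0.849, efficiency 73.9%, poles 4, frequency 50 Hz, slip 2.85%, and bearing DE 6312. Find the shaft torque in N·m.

P_in = √3·V·I·cosφ = 1.732 × 400 × 3.43 × 0.849 = 2017 W
P_out = η·P_in = 0.739 × 2017 = 1491 W
n_s = 120×50/4 = 1500 rpm; n = 1500×(1−0.0285) = 1457 rpm
ω = 2π×1457/60 = 152.6 rad/s
τ = P_out/ω = 1491/152.6 = 9.77 N·m

9.77 N·m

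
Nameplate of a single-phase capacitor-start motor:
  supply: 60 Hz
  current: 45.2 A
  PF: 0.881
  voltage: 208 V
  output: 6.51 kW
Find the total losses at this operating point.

1770 W

P_in = V·I·cosφ = 208×45.2×0.881 = 8283 W
P_out = 6510 W
Losses = P_in − P_out = 8283 − 6510 = 1773 W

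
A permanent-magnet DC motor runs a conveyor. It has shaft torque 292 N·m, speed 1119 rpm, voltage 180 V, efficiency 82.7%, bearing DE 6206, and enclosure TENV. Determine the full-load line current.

230 A

ω = 2π×1119/60 = 117.2 rad/s; P_out = τω = 292 × 117.2 = 34222 W
P_in = P_out / η = 34222 / 0.827 = 41381 W
I = P_in / V = 41381 / 180 = 230 A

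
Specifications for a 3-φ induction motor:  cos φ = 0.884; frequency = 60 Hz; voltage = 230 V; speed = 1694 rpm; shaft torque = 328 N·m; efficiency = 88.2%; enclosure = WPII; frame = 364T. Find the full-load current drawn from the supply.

187 A

ω = 2π×1694/60 = 177.4 rad/s; P_out = τω = 328 × 177.4 = 58187 W
P_in = P_out / η = 58187 / 0.882 = 65972 W
I_L = P_in / (√3·V_L·cosφ) = 65972 / (1.732 × 230 × 0.884) = 187 A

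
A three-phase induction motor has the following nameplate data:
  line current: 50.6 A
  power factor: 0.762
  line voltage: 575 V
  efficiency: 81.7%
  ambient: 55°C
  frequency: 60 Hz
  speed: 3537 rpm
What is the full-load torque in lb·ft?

P_in = √3·V·I·cosφ = 1.732 × 575 × 50.6 × 0.762 = 38399 W
P_out = η·P_in = 0.817 × 38399 = 31372 W
n = 3537 rpm
ω = 2π×3537/60 = 370.4 rad/s
τ = P_out/ω = 31372/370.4 = 84.7 N·m
In lb·ft: 84.7/1.356 = 62.5 lb·ft

62.5 lb·ft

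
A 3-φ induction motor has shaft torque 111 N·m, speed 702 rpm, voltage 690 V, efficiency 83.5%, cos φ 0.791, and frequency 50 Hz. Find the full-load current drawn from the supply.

ω = 2π×702/60 = 73.51 rad/s; P_out = τω = 111 × 73.51 = 8160 W
P_in = P_out / η = 8160 / 0.835 = 9772 W
I_L = P_in / (√3·V_L·cosφ) = 9772 / (1.732 × 690 × 0.791) = 10.3 A

10.3 A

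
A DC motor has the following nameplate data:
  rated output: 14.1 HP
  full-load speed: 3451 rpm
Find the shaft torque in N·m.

P_out = 14.1 × 746 = 10519 W
ω = 2π × 3451/60 = 361.4 rad/s
τ = P_out/ω = 10519/361.4 = 29.1 N·m

29.1 N·m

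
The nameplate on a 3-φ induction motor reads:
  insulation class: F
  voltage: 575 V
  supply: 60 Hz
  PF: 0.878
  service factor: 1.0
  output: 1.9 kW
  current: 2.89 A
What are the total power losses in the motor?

627 W

P_in = √3·V·I·cosφ = 1.732×575×2.89×0.878 = 2527 W
P_out = 1900 W
Losses = P_in − P_out = 2527 − 1900 = 627 W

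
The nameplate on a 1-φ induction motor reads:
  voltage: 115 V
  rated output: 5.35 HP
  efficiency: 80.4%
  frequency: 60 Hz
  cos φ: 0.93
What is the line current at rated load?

P_out = 5.35 × 746 = 3991 W
P_in = P_out / η = 3991 / 0.804 = 4964 W
I = P_in / (V·cosφ) = 4964 / (115 × 0.93) = 46.4 A

46.4 A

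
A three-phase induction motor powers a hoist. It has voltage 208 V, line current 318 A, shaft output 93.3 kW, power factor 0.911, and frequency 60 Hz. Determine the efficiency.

89.4 %

P_out = 93.3 kW = 93300 W
P_in = √3·V_L·I_L·cosφ = 1.732 × 208 × 318 × 0.911 = 104365 W
η = P_out / P_in = 93300 / 104365 = 0.894 = 89.4%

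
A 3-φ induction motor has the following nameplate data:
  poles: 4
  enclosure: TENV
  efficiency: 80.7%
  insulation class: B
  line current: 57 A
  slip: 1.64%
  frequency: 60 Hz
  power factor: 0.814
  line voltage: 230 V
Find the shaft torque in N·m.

P_in = √3·V·I·cosφ = 1.732 × 230 × 57 × 0.814 = 18483 W
P_out = η·P_in = 0.807 × 18483 = 14916 W
n_s = 120×60/4 = 1800 rpm; n = 1800×(1−0.0164) = 1770 rpm
ω = 2π×1770/60 = 185.4 rad/s
τ = P_out/ω = 14916/185.4 = 80.5 N·m

80.5 N·m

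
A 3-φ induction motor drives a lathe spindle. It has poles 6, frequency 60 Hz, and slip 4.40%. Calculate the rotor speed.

n_s = 120f/p = 120×60/6 = 1200 rpm
n = n_s(1 − s) = 1200 × (1 − 0.044) = 1147 rpm

1147 rpm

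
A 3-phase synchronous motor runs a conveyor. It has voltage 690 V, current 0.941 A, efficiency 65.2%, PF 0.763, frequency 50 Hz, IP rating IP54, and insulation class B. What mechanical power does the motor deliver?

0.559 kW

P_in = √3·V·I·cosφ = 1.732 × 690 × 0.941 × 0.763 = 858 W
P_out = η·P_in = 0.652 × 858 = 559 W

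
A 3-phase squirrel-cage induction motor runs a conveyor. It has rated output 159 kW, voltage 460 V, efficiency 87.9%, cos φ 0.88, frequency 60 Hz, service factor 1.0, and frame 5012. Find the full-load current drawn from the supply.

258 A

P_out = 159 kW = 159000 W
P_in = P_out / η = 159000 / 0.879 = 180887 W
I_L = P_in / (√3·V_L·cosφ) = 180887 / (1.732 × 460 × 0.88) = 258 A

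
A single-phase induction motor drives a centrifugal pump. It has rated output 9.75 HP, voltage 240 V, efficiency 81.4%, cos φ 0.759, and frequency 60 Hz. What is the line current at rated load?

49.1 A

P_out = 9.75 × 746 = 7274 W
P_in = P_out / η = 7274 / 0.814 = 8936 W
I = P_in / (V·cosφ) = 8936 / (240 × 0.759) = 49.1 A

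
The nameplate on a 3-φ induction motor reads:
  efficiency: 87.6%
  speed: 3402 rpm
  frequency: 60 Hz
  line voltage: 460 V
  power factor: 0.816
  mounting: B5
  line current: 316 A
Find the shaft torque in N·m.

P_in = √3·V·I·cosφ = 1.732 × 460 × 316 × 0.816 = 205439 W
P_out = η·P_in = 0.876 × 205439 = 179965 W
n = 3402 rpm
ω = 2π×3402/60 = 356.3 rad/s
τ = P_out/ω = 179965/356.3 = 505 N·m

505 N·m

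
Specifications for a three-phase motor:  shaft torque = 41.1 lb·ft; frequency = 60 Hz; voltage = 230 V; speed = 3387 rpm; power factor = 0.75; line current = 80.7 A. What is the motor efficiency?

τ = 41.1 lb·ft × 1.356 = 55.73 N·m
ω = 2π × 3387/60 = 354.7 rad/s; P_out = τω = 55.73 × 354.7 = 19767 W
P_in = √3·V_L·I_L·cosφ = 1.732 × 230 × 80.7 × 0.75 = 24111 W
η = P_out / P_in = 19767 / 24111 = 0.820 = 82.0%

82.0 %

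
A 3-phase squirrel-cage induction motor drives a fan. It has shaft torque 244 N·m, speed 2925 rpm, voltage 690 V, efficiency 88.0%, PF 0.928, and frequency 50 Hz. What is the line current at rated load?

ω = 2π×2925/60 = 306.3 rad/s; P_out = τω = 244 × 306.3 = 74737 W
P_in = P_out / η = 74737 / 0.880 = 84928 W
I_L = P_in / (√3·V_L·cosφ) = 84928 / (1.732 × 690 × 0.928) = 76.6 A

76.6 A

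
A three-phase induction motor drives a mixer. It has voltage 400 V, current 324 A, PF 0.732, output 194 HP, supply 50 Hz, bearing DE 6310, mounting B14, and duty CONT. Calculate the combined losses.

P_in = √3·V·I·cosφ = 1.732×400×324×0.732 = 164310 W
P_out = 194×746 = 144724 W
Losses = P_in − P_out = 164310 − 144724 = 19586 W

19.6 kW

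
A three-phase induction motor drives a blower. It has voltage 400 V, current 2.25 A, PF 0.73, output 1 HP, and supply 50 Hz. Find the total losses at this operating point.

P_in = √3·V·I·cosφ = 1.732×400×2.25×0.73 = 1138 W
P_out = 1×746 = 746 W
Losses = P_in − P_out = 1138 − 746 = 392 W

392 W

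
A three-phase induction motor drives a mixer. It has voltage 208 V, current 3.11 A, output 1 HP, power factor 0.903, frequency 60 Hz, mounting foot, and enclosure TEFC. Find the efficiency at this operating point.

P_out = 1 × 746 = 746 W
P_in = √3·V_L·I_L·cosφ = 1.732 × 208 × 3.11 × 0.903 = 1012 W
η = P_out / P_in = 746 / 1012 = 0.737 = 73.7%

73.7 %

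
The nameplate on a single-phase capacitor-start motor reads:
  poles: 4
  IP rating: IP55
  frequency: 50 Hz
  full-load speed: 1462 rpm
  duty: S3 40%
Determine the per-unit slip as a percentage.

n_s = 120f/p = 120×50/4 = 1500 rpm
s = (n_s − n)/n_s = (1500 − 1462)/1500 = 0.0253

2.53 %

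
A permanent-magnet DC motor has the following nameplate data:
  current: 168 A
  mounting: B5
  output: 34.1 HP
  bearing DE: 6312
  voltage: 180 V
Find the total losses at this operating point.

P_in = V·I = 180×168 = 30240 W
P_out = 34.1×746 = 25439 W
Losses = P_in − P_out = 30240 − 25439 = 4801 W

4800 W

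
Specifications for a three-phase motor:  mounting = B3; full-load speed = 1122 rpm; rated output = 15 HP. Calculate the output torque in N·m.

95.2 N·m

P_out = 15 × 746 = 11190 W
ω = 2π × 1122/60 = 117.5 rad/s
τ = P_out/ω = 11190/117.5 = 95.2 N·m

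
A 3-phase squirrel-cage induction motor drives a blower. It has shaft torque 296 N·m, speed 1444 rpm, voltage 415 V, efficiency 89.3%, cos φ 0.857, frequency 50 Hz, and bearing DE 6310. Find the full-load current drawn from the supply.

81.4 A

ω = 2π×1444/60 = 151.2 rad/s; P_out = τω = 296 × 151.2 = 44755 W
P_in = P_out / η = 44755 / 0.893 = 50118 W
I_L = P_in / (√3·V_L·cosφ) = 50118 / (1.732 × 415 × 0.857) = 81.4 A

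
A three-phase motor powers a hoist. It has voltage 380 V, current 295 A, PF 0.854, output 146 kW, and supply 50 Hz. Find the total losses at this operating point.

19.8 kW

P_in = √3·V·I·cosφ = 1.732×380×295×0.854 = 165810 W
P_out = 146000 W
Losses = P_in − P_out = 165810 − 146000 = 19810 W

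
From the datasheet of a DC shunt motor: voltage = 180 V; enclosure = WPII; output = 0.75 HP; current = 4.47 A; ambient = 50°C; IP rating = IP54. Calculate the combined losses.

P_in = V·I = 180×4.47 = 805 W
P_out = 0.75×746 = 560 W
Losses = P_in − P_out = 805 − 560 = 245 W

245 W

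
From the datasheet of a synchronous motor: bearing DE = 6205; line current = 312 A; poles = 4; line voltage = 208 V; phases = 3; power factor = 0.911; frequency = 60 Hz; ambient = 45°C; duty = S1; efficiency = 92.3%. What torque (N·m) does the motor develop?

P_in = √3·V·I·cosφ = 1.732 × 208 × 312 × 0.911 = 102396 W
P_out = η·P_in = 0.923 × 102396 = 94512 W
n = n_s = 120×60/4 = 1800 rpm (synchronous)
ω = 2π×1800/60 = 188.5 rad/s
τ = P_out/ω = 94512/188.5 = 501 N·m

501 N·m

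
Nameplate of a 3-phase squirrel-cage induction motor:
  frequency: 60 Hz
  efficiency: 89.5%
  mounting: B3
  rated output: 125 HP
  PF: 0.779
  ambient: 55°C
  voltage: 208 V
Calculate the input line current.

P_out = 125 × 746 = 93250 W
P_in = P_out / η = 93250 / 0.895 = 104190 W
I_L = P_in / (√3·V_L·cosφ) = 104190 / (1.732 × 208 × 0.779) = 371 A

371 A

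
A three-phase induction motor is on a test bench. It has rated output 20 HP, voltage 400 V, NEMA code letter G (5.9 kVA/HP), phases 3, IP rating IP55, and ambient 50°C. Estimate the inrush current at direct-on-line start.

170 A

S_LR = 5.9 × 20 = 118 kVA
I_LR = S_LR/(√3·V_L) = 118000/(1.732×400) = 170 A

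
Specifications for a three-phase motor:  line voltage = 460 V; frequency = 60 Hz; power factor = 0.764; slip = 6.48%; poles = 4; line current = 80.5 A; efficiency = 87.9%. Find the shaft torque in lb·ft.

P_in = √3·V·I·cosφ = 1.732 × 460 × 80.5 × 0.764 = 49000 W
P_out = η·P_in = 0.879 × 49000 = 43071 W
n_s = 120×60/4 = 1800 rpm; n = 1800×(1−0.0648) = 1683 rpm
ω = 2π×1683/60 = 176.2 rad/s
τ = P_out/ω = 43071/176.2 = 244.4 N·m
In lb·ft: 244.4/1.356 = 180 lb·ft

180 lb·ft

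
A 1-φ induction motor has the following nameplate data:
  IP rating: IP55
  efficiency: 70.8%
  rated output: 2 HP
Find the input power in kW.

P_out = 2 × 746 = 1492 W
P_in = P_out/η = 1492/0.708 = 2107 W = 2.11 kW

2.11 kW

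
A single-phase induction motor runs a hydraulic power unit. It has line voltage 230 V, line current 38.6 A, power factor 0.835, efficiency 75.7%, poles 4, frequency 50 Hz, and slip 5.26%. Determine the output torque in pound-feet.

27.8 lb·ft

P_in = V·I·cosφ = 230 × 38.6 × 0.835 = 7413 W
P_out = η·P_in = 0.757 × 7413 = 5612 W
n_s = 120×50/4 = 1500 rpm; n = 1500×(1−0.0526) = 1421 rpm
ω = 2π×1421/60 = 148.8 rad/s
τ = P_out/ω = 5612/148.8 = 37.72 N·m
In lb·ft: 37.72/1.356 = 27.8 lb·ft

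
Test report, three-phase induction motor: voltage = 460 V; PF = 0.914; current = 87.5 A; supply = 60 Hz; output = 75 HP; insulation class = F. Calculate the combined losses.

P_in = √3·V·I·cosφ = 1.732×460×87.5×0.914 = 63718 W
P_out = 75×746 = 55950 W
Losses = P_in − P_out = 63718 − 55950 = 7768 W

7770 W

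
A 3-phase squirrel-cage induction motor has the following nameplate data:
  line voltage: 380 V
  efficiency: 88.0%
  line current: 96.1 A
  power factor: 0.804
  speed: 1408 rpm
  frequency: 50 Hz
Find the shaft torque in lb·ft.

P_in = √3·V·I·cosφ = 1.732 × 380 × 96.1 × 0.804 = 50852 W
P_out = η·P_in = 0.88 × 50852 = 44750 W
n = 1408 rpm
ω = 2π×1408/60 = 147.4 rad/s
τ = P_out/ω = 44750/147.4 = 303.6 N·m
In lb·ft: 303.6/1.356 = 224 lb·ft

224 lb·ft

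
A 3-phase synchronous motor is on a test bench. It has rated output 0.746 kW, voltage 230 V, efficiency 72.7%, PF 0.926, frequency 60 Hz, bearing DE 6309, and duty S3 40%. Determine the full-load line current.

2.78 A

P_out = 0.746 kW = 746 W
P_in = P_out / η = 746 / 0.727 = 1026 W
I_L = P_in / (√3·V_L·cosφ) = 1026 / (1.732 × 230 × 0.926) = 2.78 A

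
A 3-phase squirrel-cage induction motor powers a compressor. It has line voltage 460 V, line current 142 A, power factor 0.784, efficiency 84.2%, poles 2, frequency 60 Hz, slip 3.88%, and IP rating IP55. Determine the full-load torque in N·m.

206 N·m

P_in = √3·V·I·cosφ = 1.732 × 460 × 142 × 0.784 = 88697 W
P_out = η·P_in = 0.842 × 88697 = 74683 W
n_s = 120×60/2 = 3600 rpm; n = 3600×(1−0.0388) = 3460 rpm
ω = 2π×3460/60 = 362.3 rad/s
τ = P_out/ω = 74683/362.3 = 206 N·m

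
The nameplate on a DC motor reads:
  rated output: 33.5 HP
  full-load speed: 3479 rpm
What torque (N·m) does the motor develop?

68.6 N·m

P_out = 33.5 × 746 = 24991 W
ω = 2π × 3479/60 = 364.3 rad/s
τ = P_out/ω = 24991/364.3 = 68.6 N·m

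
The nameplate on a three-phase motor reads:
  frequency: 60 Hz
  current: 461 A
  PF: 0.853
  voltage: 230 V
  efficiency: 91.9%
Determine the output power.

P_in = √3·V·I·cosφ = 1.732 × 230 × 461 × 0.853 = 156648 W
P_out = η·P_in = 0.919 × 156648 = 143960 W

144 kW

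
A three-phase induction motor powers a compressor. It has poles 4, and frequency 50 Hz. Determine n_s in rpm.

n_s = 120f/p = 120×50/4 = 1500 rpm

1500 rpm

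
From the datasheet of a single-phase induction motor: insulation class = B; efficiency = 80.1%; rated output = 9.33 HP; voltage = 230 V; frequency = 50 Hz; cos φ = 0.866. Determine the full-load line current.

P_out = 9.33 × 746 = 6960 W
P_in = P_out / η = 6960 / 0.801 = 8689 W
I = P_in / (V·cosφ) = 8689 / (230 × 0.866) = 43.6 A

43.6 A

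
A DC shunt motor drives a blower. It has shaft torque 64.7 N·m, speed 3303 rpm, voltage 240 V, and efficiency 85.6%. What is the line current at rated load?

ω = 2π×3303/60 = 345.9 rad/s; P_out = τω = 64.7 × 345.9 = 22380 W
P_in = P_out / η = 22380 / 0.856 = 26145 W
I = P_in / V = 26145 / 240 = 109 A

109 A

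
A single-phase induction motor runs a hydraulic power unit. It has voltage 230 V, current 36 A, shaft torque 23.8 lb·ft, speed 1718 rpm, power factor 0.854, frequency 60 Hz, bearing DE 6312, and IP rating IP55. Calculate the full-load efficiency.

82.1 %

τ = 23.8 lb·ft × 1.356 = 32.27 N·m
ω = 2π × 1718/60 = 179.9 rad/s; P_out = τω = 32.27 × 179.9 = 5805 W
P_in = V·I·cosφ = 230 × 36 × 0.854 = 7071 W
η = P_out / P_in = 5805 / 7071 = 0.821 = 82.1%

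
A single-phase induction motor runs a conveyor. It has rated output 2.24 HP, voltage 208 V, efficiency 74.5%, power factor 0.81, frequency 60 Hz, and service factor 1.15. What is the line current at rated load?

P_out = 2.24 × 746 = 1671 W
P_in = P_out / η = 1671 / 0.745 = 2243 W
I = P_in / (V·cosφ) = 2243 / (208 × 0.81) = 13.3 A

13.3 A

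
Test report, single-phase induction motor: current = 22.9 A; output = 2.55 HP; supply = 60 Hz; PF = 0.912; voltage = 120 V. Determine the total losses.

604 W

P_in = V·I·cosφ = 120×22.9×0.912 = 2506 W
P_out = 2.55×746 = 1902 W
Losses = P_in − P_out = 2506 − 1902 = 604 W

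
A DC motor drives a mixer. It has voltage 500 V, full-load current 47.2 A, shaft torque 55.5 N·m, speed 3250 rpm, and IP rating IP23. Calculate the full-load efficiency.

ω = 2π × 3250/60 = 340.3 rad/s; P_out = τω = 55.5 × 340.3 = 18887 W
P_in = V·I = 500 × 47.2 = 23600 W
η = P_out / P_in = 18887 / 23600 = 0.800 = 80.0%

80.0 %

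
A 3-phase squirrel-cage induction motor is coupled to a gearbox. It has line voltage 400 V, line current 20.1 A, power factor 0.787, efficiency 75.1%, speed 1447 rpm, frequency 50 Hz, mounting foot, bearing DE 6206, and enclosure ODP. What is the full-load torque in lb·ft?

P_in = √3·V·I·cosφ = 1.732 × 400 × 20.1 × 0.787 = 10959 W
P_out = η·P_in = 0.751 × 10959 = 8230 W
n = 1447 rpm
ω = 2π×1447/60 = 151.5 rad/s
τ = P_out/ω = 8230/151.5 = 54.32 N·m
In lb·ft: 54.32/1.356 = 40.1 lb·ft

40.1 lb·ft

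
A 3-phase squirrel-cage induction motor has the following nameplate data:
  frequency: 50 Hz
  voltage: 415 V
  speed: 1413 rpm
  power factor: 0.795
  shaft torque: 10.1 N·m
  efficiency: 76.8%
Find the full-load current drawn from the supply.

3.41 A

ω = 2π×1413/60 = 148 rad/s; P_out = τω = 10.1 × 148 = 1495 W
P_in = P_out / η = 1495 / 0.768 = 1947 W
I_L = P_in / (√3·V_L·cosφ) = 1947 / (1.732 × 415 × 0.795) = 3.41 A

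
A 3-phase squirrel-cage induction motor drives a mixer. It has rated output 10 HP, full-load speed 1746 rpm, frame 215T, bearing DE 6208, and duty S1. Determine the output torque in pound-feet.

P_out = 10 × 746 = 7460 W
ω = 2π × 1746/60 = 182.8 rad/s
τ = P_out/ω = 7460/182.8 = 40.81 N·m
In lb·ft: 40.81/1.356 = 30.1 lb·ft

30.1 lb·ft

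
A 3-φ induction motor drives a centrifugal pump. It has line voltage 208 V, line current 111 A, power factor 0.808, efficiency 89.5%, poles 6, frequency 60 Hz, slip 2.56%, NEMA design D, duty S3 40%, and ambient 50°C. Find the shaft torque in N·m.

P_in = √3·V·I·cosφ = 1.732 × 208 × 111 × 0.808 = 32311 W
P_out = η·P_in = 0.895 × 32311 = 28918 W
n_s = 120×60/6 = 1200 rpm; n = 1200×(1−0.0256) = 1169 rpm
ω = 2π×1169/60 = 122.4 rad/s
τ = P_out/ω = 28918/122.4 = 236 N·m

236 N·m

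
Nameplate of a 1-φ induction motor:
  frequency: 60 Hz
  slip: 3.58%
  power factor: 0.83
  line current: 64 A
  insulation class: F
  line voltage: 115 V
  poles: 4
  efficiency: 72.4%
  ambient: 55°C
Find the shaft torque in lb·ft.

P_in = V·I·cosφ = 115 × 64 × 0.83 = 6109 W
P_out = η·P_in = 0.724 × 6109 = 4423 W
n_s = 120×60/4 = 1800 rpm; n = 1800×(1−0.0358) = 1736 rpm
ω = 2π×1736/60 = 181.8 rad/s
τ = P_out/ω = 4423/181.8 = 24.33 N·m
In lb·ft: 24.33/1.356 = 17.9 lb·ft

17.9 lb·ft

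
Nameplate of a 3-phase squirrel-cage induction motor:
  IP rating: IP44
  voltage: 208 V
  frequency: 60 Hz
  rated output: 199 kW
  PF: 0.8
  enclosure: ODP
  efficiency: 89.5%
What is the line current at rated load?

771 A

P_out = 199 kW = 199000 W
P_in = P_out / η = 199000 / 0.895 = 222346 W
I_L = P_in / (√3·V_L·cosφ) = 222346 / (1.732 × 208 × 0.8) = 771 A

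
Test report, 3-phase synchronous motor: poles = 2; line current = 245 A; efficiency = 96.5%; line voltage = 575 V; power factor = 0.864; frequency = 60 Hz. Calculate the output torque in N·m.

P_in = √3·V·I·cosφ = 1.732 × 575 × 245 × 0.864 = 210812 W
P_out = η·P_in = 0.965 × 210812 = 203434 W
n = n_s = 120×60/2 = 3600 rpm (synchronous)
ω = 2π×3600/60 = 377 rad/s
τ = P_out/ω = 203434/377 = 540 N·m

540 N·m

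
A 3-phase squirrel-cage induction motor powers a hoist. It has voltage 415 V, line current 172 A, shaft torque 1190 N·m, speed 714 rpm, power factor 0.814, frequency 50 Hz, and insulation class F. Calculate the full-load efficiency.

88.4 %

ω = 2π × 714/60 = 74.77 rad/s; P_out = τω = 1190 × 74.77 = 88976 W
P_in = √3·V_L·I_L·cosφ = 1.732 × 415 × 172 × 0.814 = 100635 W
η = P_out / P_in = 88976 / 100635 = 0.884 = 88.4%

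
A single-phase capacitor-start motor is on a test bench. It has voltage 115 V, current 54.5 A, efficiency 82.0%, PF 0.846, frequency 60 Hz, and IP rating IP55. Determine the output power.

4.35 kW

P_in = V·I·cosφ = 115 × 54.5 × 0.846 = 5302 W
P_out = η·P_in = 0.82 × 5302 = 4348 W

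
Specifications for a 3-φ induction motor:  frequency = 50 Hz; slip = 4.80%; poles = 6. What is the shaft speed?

952 rpm

n_s = 120f/p = 120×50/6 = 1000 rpm
n = n_s(1 − s) = 1000 × (1 − 0.048) = 952 rpm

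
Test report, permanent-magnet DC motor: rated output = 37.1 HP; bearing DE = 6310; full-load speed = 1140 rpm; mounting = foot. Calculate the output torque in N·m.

P_out = 37.1 × 746 = 27677 W
ω = 2π × 1140/60 = 119.4 rad/s
τ = P_out/ω = 27677/119.4 = 232 N·m

232 N·m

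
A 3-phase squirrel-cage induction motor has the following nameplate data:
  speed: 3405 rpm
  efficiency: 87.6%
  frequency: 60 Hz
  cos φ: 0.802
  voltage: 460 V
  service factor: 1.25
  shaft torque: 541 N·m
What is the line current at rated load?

345 A

ω = 2π×3405/60 = 356.6 rad/s; P_out = τω = 541 × 356.6 = 192921 W
P_in = P_out / η = 192921 / 0.876 = 220229 W
I_L = P_in / (√3·V_L·cosφ) = 220229 / (1.732 × 460 × 0.802) = 345 A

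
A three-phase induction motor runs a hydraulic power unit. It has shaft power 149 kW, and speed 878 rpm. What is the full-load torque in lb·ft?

ω = 2π × 878/60 = 91.94 rad/s
τ = P/ω = 149000/91.94 = 1621 N·m
In lb·ft: 1621/1.356 = 1200 lb·ft

1200 lb·ft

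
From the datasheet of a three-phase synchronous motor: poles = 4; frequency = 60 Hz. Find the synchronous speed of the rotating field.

n_s = 120f/p = 120×60/4 = 1800 rpm

1800 rpm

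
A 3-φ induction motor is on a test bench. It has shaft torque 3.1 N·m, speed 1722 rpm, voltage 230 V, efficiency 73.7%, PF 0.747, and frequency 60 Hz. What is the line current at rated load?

2.55 A

ω = 2π×1722/60 = 180.3 rad/s; P_out = τω = 3.1 × 180.3 = 559 W
P_in = P_out / η = 559 / 0.737 = 758 W
I_L = P_in / (√3·V_L·cosφ) = 758 / (1.732 × 230 × 0.747) = 2.55 A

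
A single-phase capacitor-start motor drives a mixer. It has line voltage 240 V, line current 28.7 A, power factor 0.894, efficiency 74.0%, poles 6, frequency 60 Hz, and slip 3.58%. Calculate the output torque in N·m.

P_in = V·I·cosφ = 240 × 28.7 × 0.894 = 6158 W
P_out = η·P_in = 0.74 × 6158 = 4557 W
n_s = 120×60/6 = 1200 rpm; n = 1200×(1−0.0358) = 1157 rpm
ω = 2π×1157/60 = 121.2 rad/s
τ = P_out/ω = 4557/121.2 = 37.6 N·m

37.6 N·m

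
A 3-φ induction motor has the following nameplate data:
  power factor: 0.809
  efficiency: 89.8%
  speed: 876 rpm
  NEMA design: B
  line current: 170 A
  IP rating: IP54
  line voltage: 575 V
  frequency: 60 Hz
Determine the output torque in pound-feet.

989 lb·ft

P_in = √3·V·I·cosφ = 1.732 × 575 × 170 × 0.809 = 136966 W
P_out = η·P_in = 0.898 × 136966 = 122995 W
n = 876 rpm
ω = 2π×876/60 = 91.73 rad/s
τ = P_out/ω = 122995/91.73 = 1341 N·m
In lb·ft: 1341/1.356 = 989 lb·ft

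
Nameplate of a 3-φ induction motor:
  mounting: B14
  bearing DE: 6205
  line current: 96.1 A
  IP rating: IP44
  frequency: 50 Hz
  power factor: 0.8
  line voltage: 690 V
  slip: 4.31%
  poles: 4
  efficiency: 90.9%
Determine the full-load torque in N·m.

P_in = √3·V·I·cosφ = 1.732 × 690 × 96.1 × 0.8 = 91878 W
P_out = η·P_in = 0.909 × 91878 = 83517 W
n_s = 120×50/4 = 1500 rpm; n = 1500×(1−0.0431) = 1435 rpm
ω = 2π×1435/60 = 150.3 rad/s
τ = P_out/ω = 83517/150.3 = 556 N·m

556 N·m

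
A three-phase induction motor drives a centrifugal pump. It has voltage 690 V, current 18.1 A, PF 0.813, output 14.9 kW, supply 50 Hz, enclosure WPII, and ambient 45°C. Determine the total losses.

2.69 kW

P_in = √3·V·I·cosφ = 1.732×690×18.1×0.813 = 17586 W
P_out = 14900 W
Losses = P_in − P_out = 17586 − 14900 = 2686 W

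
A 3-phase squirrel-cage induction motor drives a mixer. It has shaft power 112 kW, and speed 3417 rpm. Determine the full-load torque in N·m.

313 N·m

ω = 2π × 3417/60 = 357.8 rad/s
τ = P/ω = 112000/357.8 = 313 N·m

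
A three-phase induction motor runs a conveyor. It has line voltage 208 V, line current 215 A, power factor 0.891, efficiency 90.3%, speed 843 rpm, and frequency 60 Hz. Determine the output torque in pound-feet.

521 lb·ft

P_in = √3·V·I·cosφ = 1.732 × 208 × 215 × 0.891 = 69012 W
P_out = η·P_in = 0.903 × 69012 = 62318 W
n = 843 rpm
ω = 2π×843/60 = 88.28 rad/s
τ = P_out/ω = 62318/88.28 = 705.9 N·m
In lb·ft: 705.9/1.356 = 521 lb·ft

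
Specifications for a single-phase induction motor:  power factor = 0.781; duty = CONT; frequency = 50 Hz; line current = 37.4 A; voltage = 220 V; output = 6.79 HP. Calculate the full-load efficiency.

78.8 %

P_out = 6.79 × 746 = 5065 W
P_in = V·I·cosφ = 220 × 37.4 × 0.781 = 6426 W
η = P_out / P_in = 5065 / 6426 = 0.788 = 78.8%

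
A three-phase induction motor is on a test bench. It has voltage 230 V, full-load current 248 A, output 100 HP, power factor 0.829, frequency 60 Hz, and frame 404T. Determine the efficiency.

91.1 %

P_out = 100 × 746 = 74600 W
P_in = √3·V_L·I_L·cosφ = 1.732 × 230 × 248 × 0.829 = 81900 W
η = P_out / P_in = 74600 / 81900 = 0.911 = 91.1%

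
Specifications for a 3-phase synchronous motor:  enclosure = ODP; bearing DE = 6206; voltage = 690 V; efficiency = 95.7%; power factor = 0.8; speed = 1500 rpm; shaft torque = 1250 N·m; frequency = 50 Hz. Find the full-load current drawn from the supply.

215 A

ω = 2π×1500/60 = 157.1 rad/s; P_out = τω = 1250 × 157.1 = 196375 W
P_in = P_out / η = 196375 / 0.957 = 205199 W
I_L = P_in / (√3·V_L·cosφ) = 205199 / (1.732 × 690 × 0.8) = 215 A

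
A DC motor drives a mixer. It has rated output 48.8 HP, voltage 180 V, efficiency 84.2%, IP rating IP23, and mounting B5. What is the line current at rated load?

P_out = 48.8 × 746 = 36405 W
P_in = P_out / η = 36405 / 0.842 = 43236 W
I = P_in / V = 43236 / 180 = 240 A

240 A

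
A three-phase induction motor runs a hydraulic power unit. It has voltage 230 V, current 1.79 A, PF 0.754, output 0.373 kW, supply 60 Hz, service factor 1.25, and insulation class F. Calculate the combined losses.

P_in = √3·V·I·cosφ = 1.732×230×1.79×0.754 = 538 W
P_out = 373 W
Losses = P_in − P_out = 538 − 373 = 165 W

165 W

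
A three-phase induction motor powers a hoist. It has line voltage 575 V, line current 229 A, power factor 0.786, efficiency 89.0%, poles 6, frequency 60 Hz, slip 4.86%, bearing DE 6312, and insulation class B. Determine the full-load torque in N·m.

1330 N·m

P_in = √3·V·I·cosφ = 1.732 × 575 × 229 × 0.786 = 179256 W
P_out = η·P_in = 0.89 × 179256 = 159538 W
n_s = 120×60/6 = 1200 rpm; n = 1200×(1−0.0486) = 1142 rpm
ω = 2π×1142/60 = 119.6 rad/s
τ = P_out/ω = 159538/119.6 = 1330 N·m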